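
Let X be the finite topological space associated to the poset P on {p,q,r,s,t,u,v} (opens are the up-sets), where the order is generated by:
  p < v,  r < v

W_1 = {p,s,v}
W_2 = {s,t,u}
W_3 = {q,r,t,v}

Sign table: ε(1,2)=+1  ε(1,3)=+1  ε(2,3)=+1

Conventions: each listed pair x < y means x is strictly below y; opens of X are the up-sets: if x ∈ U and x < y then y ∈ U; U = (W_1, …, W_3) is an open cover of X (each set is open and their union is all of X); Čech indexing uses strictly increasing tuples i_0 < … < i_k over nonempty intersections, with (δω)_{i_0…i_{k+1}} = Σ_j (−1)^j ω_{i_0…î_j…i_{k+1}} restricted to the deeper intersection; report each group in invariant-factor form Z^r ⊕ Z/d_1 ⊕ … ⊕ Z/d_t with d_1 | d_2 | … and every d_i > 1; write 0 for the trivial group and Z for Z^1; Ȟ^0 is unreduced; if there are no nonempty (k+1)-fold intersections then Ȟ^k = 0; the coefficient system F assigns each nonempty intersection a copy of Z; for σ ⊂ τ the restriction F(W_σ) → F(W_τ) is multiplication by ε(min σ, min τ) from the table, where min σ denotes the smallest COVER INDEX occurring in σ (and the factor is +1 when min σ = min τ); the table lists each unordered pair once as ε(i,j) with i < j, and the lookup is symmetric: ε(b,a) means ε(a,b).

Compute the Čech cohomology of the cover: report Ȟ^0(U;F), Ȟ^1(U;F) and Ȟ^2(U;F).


Ȟ^0 ≅ Z,  Ȟ^1 ≅ Z,  Ȟ^2 ≅ 0

intersection data:
  W12={s} W13={v} W23={t}
C dims 3,3; δ0: rk 2, SNF 1^2
Ȟ^0 = (3 − 2) − 0 = 1, so Ȟ^0 ≅ Z
Ȟ^1 = (3 − 0) − 2 = 1, so Ȟ^1 ≅ Z
Ȟ^2 = (0 − 0) − 0 = 0, so Ȟ^2 ≅ 0


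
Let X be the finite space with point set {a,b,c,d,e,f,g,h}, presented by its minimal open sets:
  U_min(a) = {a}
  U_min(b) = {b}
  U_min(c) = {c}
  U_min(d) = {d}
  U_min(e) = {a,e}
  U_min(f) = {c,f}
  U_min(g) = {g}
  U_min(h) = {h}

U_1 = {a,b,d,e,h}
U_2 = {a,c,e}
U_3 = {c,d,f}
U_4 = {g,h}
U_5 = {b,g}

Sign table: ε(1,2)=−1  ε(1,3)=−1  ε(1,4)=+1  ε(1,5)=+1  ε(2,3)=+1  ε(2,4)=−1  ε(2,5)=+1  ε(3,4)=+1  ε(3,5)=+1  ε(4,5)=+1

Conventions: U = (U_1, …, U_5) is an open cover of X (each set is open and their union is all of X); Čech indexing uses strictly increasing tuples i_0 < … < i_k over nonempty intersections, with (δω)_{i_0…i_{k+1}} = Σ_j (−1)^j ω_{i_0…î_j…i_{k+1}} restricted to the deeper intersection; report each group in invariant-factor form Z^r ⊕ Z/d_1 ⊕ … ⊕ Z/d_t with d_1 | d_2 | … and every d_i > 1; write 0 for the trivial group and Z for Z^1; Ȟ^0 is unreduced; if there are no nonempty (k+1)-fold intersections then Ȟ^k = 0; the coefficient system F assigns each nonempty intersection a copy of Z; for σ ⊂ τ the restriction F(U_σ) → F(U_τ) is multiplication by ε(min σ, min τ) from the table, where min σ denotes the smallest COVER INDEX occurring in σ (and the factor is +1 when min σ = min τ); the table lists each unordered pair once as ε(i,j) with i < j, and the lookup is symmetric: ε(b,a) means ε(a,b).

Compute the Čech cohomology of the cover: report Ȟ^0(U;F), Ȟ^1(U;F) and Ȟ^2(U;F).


nonempty overlaps:
  U12={a,e} U13={d} U14={h} U15={b} U23={c} U45={g}
C dims 5,6; δ0: rk 4, SNF 1^4
degree 0: 5−4−0 = 1 → Ȟ^0 ≅ Z
degree 1: 6−0−4 = 2 → Ȟ^1 ≅ Z^2
degree 2: 0−0−0 = 0 → Ȟ^2 ≅ 0

Ȟ^0 ≅ Z, Ȟ^1 ≅ Z^2, Ȟ^2 ≅ 0


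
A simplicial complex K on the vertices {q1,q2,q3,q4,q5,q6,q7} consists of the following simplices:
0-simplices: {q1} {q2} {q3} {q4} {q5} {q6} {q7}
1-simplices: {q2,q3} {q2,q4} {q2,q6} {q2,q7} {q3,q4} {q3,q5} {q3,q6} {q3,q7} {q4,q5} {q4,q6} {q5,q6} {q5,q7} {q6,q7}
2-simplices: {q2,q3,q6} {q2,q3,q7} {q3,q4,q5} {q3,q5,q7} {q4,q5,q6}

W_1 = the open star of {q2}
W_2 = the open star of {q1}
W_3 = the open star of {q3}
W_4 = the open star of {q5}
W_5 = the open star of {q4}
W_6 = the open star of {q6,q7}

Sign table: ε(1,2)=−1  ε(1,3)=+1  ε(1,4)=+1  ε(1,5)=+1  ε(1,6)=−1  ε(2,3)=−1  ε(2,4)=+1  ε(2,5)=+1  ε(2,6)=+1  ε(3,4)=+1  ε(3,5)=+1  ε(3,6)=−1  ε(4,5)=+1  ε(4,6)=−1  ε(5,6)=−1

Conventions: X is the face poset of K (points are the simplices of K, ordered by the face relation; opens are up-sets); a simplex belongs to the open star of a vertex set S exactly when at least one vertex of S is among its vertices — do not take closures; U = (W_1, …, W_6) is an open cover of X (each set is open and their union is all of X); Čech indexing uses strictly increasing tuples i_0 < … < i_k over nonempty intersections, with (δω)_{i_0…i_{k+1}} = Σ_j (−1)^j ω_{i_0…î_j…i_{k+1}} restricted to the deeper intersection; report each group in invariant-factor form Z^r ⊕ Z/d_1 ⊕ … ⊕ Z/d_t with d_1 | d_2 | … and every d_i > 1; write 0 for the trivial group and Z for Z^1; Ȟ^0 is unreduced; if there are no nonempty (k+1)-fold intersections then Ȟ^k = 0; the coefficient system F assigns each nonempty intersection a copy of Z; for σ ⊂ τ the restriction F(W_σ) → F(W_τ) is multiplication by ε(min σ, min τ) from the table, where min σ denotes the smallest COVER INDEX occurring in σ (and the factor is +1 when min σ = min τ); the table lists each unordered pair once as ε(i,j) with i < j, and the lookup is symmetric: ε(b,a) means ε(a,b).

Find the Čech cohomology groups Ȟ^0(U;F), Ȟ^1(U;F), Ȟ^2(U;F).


nerve simplices:
  W1={{q2},{q2,q3},{q2,q4},{q2,q6},{q2,q7},{q2,q3,q6},{q2,q3,q7}} W2={{q1}} W3={{q3},{q2,q3},{q3,q4},{q3,q5},{q3,q6},{q3,q7},{q2,q3,q6},{q2,q3,q7},{q3,q4,q5},{q3,q5,q7}} W4={{q5},{q3,q5},{q4,q5},{q5,q6},{q5,q7},{q3,q4,q5},{q3,q5,q7},{q4,q5,q6}} W5={{q4},{q2,q4},{q3,q4},{q4,q5},{q4,q6},{q3,q4,q5},{q4,q5,q6}} W6={{q6},{q7},{q2,q6},{q2,q7},{q3,q6},{q3,q7},{q4,q6},{q5,q6},{q5,q7},{q6,q7},{q2,q3,q6},{q2,q3,q7},{q3,q5,q7},{q4,q5,q6}}
  W13={{q2,q3},{q2,q3,q6},{q2,q3,q7}} W15={{q2,q4}} W16={{q2,q6},{q2,q7},{q2,q3,q6},{q2,q3,q7}} W34={{q3,q5},{q3,q4,q5},{q3,q5,q7}} W35={{q3,q4},{q3,q4,q5}} W36={{q3,q6},{q3,q7},{q2,q3,q6},{q2,q3,q7},{q3,q5,q7}} W45={{q4,q5},{q3,q4,q5},{q4,q5,q6}} W46={{q5,q6},{q5,q7},{q3,q5,q7},{q4,q5,q6}} W56={{q4,q6},{q4,q5,q6}}
  W136={{q2,q3,q6},{q2,q3,q7}} W345={{q3,q4,q5}} W346={{q3,q5,q7}} W456={{q4,q5,q6}}
C dims 6,9,4; δ0: rk 4, SNF 1^4; δ1: rk 4, SNF 1^4
degree 0: 6−4−0 = 2 → Ȟ^0 ≅ Z^2
degree 1: 9−4−4 = 1 → Ȟ^1 ≅ Z
degree 2: 4−0−4 = 0 → Ȟ^2 ≅ 0

Ȟ^0 ≅ Z^2; Ȟ^1 ≅ Z; Ȟ^2 ≅ 0


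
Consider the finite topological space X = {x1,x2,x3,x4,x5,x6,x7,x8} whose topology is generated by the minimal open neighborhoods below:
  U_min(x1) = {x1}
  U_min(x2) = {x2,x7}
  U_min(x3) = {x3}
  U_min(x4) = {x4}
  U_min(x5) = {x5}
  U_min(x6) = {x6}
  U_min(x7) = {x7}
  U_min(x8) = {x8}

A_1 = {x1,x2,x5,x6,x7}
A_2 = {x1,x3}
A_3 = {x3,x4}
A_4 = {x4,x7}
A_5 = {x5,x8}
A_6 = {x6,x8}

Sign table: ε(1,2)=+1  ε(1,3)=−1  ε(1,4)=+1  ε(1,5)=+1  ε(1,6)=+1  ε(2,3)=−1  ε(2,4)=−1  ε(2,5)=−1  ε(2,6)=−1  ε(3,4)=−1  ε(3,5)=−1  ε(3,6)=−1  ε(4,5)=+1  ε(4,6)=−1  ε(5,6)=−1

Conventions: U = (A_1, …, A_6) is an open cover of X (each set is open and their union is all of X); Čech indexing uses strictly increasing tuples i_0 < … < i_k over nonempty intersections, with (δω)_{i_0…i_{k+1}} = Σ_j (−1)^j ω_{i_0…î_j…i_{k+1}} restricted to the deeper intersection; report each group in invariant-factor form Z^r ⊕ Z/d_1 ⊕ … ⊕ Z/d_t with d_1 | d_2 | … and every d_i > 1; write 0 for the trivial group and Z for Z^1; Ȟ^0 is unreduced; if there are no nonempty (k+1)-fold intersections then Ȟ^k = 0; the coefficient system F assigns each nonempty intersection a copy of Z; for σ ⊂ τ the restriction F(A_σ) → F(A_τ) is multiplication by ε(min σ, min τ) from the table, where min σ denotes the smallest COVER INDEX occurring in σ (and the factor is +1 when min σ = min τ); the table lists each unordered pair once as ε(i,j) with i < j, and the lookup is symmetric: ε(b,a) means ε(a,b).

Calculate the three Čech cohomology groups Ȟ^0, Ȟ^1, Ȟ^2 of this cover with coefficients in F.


nonempty intersections:
  A12={x1} A14={x7} A15={x5} A16={x6} A23={x3} A34={x4} A56={x8}
C dims 6,7; δ0: rk 6, SNF 1^5·2
Ȟ^0: (6−6)−0=0 ⇒ 0
Ȟ^1: (7−0)−6=1 plus torsion [2] ⇒ Z ⊕ Z/2
Ȟ^2: (0−0)−0=0 ⇒ 0

Ȟ^0 ≅ 0, Ȟ^1 ≅ Z ⊕ Z/2 and Ȟ^2 ≅ 0


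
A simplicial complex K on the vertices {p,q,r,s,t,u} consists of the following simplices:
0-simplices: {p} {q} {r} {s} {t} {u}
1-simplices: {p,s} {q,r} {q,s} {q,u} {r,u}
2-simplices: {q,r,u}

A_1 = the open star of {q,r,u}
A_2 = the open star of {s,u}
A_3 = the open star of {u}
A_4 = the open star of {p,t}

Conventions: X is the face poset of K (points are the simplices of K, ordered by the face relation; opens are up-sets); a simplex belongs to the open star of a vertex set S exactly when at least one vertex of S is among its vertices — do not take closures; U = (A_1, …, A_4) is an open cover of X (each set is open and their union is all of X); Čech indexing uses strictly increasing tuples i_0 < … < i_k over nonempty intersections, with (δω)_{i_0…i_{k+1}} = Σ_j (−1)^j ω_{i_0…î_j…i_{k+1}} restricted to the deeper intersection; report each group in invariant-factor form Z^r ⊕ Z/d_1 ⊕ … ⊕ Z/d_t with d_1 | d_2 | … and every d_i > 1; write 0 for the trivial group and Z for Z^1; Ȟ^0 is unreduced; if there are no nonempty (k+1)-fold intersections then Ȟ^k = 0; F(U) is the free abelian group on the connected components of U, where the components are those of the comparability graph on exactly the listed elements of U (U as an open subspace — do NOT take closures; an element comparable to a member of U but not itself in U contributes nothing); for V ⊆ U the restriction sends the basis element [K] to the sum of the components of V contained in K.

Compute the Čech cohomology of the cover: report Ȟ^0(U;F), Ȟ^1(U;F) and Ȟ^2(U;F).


nerve simplices:
  A1={{q},{r},{u},{q,r},{q,s},{q,u},{r,u},{q,r,u}} A2={{s},{u},{p,s},{q,s},{q,u},{r,u},{q,r,u}} A3={{u},{q,u},{r,u},{q,r,u}} A4={{p},{t},{p,s}}
  A12={{u},{q,s},{q,u},{r,u},{q,r,u}} A13={{u},{q,u},{r,u},{q,r,u}} A23={{u},{q,u},{r,u},{q,r,u}} A24={{p,s}}
  A123={{u},{q,u},{r,u},{q,r,u}}
components per intersection:
  A1: {{q},{r},{u},{q,r},{q,s},{q,u},{r,u},{q,r,u}}
  A2: {{s},{p,s},{q,s}} {{u},{q,u},{r,u},{q,r,u}}
  A3: {{u},{q,u},{r,u},{q,r,u}}
  A4: {{p},{p,s}} {{t}}
  A12: {{u},{q,u},{r,u},{q,r,u}} {{q,s}}
  A13: {{u},{q,u},{r,u},{q,r,u}}
  A23: {{u},{q,u},{r,u},{q,r,u}}
  A24: {{p,s}}
  A123: {{u},{q,u},{r,u},{q,r,u}}
C dims 6,5,1; δ0: rk 4, SNF 1^4; δ1: rk 1, SNF 1^1
degree 0: 6−4−0 = 2 → Ȟ^0 ≅ Z^2
degree 1: 5−1−4 = 0 → Ȟ^1 ≅ 0
degree 2: 1−0−1 = 0 → Ȟ^2 ≅ 0

Ȟ^0(U;F) ≅ Z^2, Ȟ^1(U;F) ≅ 0 and Ȟ^2(U;F) ≅ 0


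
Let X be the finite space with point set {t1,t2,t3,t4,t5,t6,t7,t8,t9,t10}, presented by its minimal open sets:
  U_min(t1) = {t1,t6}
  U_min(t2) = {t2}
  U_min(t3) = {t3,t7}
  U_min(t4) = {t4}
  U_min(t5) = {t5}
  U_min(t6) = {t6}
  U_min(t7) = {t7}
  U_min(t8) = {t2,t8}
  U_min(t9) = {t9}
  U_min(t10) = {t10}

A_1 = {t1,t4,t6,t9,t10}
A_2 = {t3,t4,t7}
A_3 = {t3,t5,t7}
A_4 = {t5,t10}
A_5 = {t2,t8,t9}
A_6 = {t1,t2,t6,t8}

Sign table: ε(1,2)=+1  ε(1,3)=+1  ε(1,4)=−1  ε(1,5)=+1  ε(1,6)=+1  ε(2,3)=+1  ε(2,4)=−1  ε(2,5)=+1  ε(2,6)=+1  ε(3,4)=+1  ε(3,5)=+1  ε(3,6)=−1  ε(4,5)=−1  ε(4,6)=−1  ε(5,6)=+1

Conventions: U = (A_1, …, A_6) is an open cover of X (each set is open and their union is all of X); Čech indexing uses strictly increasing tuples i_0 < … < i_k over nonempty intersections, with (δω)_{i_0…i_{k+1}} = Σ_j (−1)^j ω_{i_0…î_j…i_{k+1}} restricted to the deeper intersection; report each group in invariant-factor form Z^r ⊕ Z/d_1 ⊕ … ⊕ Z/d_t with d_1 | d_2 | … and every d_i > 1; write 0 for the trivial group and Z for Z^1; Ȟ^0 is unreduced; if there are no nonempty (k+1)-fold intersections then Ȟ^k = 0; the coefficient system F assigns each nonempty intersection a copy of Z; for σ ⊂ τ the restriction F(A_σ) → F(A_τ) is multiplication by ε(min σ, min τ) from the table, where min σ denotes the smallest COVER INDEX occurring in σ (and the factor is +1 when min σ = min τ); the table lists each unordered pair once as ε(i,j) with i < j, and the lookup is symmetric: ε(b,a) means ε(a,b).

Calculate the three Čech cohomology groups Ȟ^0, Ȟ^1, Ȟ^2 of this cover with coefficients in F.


nerve simplices:
  A12={t4} A14={t10} A15={t9} A16={t1,t6} A23={t3,t7} A34={t5} A56={t2,t8}
C dims 6,7; δ0: rk 6, SNF 1^5·2
degree 0: 6−6−0 = 0 → Ȟ^0 ≅ 0
degree 1: 7−0−6 = 1 plus torsion [2] → Ȟ^1 ≅ Z ⊕ Z/2
degree 2: 0−0−0 = 0 → Ȟ^2 ≅ 0

Ȟ^0 = 0; Ȟ^1 = Z ⊕ Z/2; Ȟ^2 = 0


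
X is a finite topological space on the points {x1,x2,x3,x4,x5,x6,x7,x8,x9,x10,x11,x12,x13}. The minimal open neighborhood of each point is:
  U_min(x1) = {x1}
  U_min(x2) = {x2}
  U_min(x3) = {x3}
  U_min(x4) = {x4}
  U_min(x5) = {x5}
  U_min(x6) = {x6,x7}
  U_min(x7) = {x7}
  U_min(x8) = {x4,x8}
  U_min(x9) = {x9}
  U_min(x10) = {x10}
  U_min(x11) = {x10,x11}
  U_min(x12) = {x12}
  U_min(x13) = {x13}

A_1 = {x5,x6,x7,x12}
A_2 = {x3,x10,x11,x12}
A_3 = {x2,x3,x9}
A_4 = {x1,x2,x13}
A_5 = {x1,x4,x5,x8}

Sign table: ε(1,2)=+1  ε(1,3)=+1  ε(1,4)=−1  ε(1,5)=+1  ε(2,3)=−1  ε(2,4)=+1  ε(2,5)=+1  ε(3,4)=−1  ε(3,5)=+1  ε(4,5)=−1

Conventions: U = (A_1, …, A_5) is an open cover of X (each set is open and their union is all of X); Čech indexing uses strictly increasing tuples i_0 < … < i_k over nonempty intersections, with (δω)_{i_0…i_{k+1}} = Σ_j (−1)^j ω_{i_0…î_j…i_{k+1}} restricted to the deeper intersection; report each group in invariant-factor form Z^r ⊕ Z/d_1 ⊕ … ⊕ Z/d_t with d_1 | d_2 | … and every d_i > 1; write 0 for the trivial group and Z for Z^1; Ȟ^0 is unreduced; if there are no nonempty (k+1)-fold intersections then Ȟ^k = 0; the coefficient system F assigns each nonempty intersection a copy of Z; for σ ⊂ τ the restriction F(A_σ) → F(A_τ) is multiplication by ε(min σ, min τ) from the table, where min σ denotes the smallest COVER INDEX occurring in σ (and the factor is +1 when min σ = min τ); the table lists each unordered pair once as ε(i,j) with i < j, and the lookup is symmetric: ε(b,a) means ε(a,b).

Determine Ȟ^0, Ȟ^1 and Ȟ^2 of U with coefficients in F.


Ȟ^0 ≅ 0,  Ȟ^1 ≅ Z/2,  Ȟ^2 ≅ 0

nonempty overlaps:
  A12={x12} A15={x5} A23={x3} A34={x2} A45={x1}
C dims 5,5; δ0: rk 5, SNF 1^4·2
degree 0: 5−5−0 = 0 → Ȟ^0 ≅ 0
degree 1: 5−0−5 = 0 plus torsion [2] → Ȟ^1 ≅ Z/2
degree 2: 0−0−0 = 0 → Ȟ^2 ≅ 0


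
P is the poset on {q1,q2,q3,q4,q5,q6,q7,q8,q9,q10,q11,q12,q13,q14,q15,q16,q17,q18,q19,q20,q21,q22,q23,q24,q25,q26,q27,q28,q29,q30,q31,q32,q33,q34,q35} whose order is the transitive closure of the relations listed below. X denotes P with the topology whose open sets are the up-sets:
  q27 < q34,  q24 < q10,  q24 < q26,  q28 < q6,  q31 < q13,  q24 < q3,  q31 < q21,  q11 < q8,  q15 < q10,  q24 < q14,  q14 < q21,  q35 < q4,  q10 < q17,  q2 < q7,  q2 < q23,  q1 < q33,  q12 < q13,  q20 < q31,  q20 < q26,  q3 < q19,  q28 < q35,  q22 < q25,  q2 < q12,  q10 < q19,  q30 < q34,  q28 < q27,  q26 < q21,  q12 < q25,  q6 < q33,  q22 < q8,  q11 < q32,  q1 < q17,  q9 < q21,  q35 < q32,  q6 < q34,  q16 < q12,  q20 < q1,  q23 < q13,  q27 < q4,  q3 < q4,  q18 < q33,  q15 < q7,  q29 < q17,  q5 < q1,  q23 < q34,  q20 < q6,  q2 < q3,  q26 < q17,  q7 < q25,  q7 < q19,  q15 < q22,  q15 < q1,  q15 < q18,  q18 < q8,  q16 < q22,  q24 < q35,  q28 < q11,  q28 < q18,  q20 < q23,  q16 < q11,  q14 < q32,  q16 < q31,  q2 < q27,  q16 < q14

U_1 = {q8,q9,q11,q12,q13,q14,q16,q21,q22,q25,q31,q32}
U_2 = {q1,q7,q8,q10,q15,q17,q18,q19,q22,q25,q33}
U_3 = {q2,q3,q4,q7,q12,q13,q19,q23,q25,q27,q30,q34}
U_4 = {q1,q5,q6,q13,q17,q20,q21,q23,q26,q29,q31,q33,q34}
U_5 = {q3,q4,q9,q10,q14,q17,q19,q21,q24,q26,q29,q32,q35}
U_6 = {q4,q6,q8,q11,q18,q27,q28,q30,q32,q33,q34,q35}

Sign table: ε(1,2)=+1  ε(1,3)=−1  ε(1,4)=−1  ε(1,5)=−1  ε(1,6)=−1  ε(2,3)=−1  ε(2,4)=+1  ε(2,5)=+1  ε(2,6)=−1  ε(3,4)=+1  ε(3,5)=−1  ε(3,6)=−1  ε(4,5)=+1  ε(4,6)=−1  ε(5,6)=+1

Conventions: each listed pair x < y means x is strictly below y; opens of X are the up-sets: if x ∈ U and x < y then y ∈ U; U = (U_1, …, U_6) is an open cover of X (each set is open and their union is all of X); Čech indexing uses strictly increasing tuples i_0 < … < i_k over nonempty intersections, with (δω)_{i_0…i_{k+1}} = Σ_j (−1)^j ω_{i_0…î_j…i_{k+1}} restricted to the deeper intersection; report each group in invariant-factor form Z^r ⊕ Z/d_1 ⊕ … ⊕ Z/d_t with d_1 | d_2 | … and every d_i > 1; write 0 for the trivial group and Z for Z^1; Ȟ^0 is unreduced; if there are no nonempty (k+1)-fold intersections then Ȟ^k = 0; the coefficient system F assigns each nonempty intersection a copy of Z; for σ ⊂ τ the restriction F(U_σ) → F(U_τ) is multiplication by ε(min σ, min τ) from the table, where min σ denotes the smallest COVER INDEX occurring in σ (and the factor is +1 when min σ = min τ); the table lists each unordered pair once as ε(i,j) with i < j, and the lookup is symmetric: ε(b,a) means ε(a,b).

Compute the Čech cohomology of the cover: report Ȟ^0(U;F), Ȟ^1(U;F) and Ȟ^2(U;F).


nonempty overlaps:
  U12={q8,q22,q25} U13={q12,q13,q25} U14={q13,q21,q31} U15={q9,q14,q21,q32} U16={q8,q11,q32} U23={q7,q19,q25} U24={q1,q17,q33} U25={q10,q17,q19} U26={q8,q18,q33} U34={q13,q23,q34} U35={q3,q4,q19} U36={q4,q27,q30,q34} U45={q17,q21,q26,q29} U46={q6,q33,q34} U56={q4,q32,q35}
  U123={q25} U126={q8} U134={q13} U145={q21} U156={q32} U235={q19} U245={q17} U246={q33} U346={q34} U356={q4}
C dims 6,15,10; δ0: rk 6, SNF 1^5·2; δ1: rk 9, SNF 1^9
degree 0: 6−6−0 = 0 → Ȟ^0 ≅ 0
degree 1: 15−9−6 = 0 plus torsion [2] → Ȟ^1 ≅ Z/2
degree 2: 10−0−9 = 1 → Ȟ^2 ≅ Z

Ȟ^0(U;F) ≅ 0, Ȟ^1(U;F) ≅ Z/2, Ȟ^2(U;F) ≅ Z


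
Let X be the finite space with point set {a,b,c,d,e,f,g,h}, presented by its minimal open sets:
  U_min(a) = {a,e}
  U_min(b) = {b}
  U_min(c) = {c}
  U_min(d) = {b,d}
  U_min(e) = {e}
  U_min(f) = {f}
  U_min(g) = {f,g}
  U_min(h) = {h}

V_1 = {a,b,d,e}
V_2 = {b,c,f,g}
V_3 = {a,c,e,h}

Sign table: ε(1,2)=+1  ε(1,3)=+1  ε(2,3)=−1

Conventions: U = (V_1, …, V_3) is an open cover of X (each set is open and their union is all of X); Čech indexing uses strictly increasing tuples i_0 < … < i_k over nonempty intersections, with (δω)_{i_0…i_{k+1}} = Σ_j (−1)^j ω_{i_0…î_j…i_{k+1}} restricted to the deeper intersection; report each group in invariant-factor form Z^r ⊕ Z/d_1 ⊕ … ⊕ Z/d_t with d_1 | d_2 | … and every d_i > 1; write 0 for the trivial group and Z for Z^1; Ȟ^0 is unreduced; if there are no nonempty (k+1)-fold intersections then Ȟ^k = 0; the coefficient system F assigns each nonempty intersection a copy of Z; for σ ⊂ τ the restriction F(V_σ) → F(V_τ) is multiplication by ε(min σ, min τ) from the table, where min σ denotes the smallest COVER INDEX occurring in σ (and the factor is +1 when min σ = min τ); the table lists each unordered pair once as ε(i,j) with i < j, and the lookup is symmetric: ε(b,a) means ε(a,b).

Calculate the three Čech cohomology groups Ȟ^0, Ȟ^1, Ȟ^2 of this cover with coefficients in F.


intersection data:
  V12={b} V13={a,e} V23={c}
C dims 3,3; δ0: rk 3, SNF 1^2·2
Ȟ^0 = (3 − 3) − 0 = 0, so Ȟ^0 ≅ 0
Ȟ^1 = (3 − 0) − 3 = 0 plus torsion [2], so Ȟ^1 ≅ Z/2
Ȟ^2 = (0 − 0) − 0 = 0, so Ȟ^2 ≅ 0

Ȟ^0 = 0, Ȟ^1 = Z/2, Ȟ^2 = 0


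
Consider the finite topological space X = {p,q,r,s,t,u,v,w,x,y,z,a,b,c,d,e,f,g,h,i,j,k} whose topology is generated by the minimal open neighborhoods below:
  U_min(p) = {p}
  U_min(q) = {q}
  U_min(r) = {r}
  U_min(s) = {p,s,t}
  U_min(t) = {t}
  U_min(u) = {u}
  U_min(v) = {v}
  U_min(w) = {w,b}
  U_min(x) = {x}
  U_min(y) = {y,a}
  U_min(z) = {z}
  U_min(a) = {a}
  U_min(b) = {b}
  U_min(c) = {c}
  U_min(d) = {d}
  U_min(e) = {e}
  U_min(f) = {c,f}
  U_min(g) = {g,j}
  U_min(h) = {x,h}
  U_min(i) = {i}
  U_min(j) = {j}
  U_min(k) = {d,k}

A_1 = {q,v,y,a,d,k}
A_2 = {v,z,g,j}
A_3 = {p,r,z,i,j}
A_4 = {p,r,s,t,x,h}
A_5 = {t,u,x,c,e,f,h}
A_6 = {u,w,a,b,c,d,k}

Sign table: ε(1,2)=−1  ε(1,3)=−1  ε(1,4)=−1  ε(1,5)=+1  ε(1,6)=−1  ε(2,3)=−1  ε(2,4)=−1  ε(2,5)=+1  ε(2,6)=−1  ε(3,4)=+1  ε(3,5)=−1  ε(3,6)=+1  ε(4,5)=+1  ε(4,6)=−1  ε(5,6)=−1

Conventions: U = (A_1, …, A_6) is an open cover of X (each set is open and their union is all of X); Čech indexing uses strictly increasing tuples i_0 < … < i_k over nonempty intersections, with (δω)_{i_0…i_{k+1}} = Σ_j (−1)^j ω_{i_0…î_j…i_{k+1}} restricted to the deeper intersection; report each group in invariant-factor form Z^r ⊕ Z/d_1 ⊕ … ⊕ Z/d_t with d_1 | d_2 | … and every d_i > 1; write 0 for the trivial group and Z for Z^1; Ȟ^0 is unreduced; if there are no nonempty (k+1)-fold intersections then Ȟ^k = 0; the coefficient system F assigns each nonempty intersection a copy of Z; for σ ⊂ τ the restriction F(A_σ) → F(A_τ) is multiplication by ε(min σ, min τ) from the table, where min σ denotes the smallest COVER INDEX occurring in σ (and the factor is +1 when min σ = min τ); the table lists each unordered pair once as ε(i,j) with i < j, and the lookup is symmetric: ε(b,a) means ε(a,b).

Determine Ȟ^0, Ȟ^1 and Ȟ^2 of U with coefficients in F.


Ȟ^0 ≅ Z, Ȟ^1 ≅ Z, Ȟ^2 ≅ 0

intersection data:
  A12={v} A16={a,d,k} A23={z,j} A34={p,r} A45={t,x,h} A56={u,c}
C dims 6,6; δ0: rk 5, SNF 1^5
Ȟ^0 = (6 − 5) − 0 = 1, so Ȟ^0 ≅ Z
Ȟ^1 = (6 − 0) − 5 = 1, so Ȟ^1 ≅ Z
Ȟ^2 = (0 − 0) − 0 = 0, so Ȟ^2 ≅ 0


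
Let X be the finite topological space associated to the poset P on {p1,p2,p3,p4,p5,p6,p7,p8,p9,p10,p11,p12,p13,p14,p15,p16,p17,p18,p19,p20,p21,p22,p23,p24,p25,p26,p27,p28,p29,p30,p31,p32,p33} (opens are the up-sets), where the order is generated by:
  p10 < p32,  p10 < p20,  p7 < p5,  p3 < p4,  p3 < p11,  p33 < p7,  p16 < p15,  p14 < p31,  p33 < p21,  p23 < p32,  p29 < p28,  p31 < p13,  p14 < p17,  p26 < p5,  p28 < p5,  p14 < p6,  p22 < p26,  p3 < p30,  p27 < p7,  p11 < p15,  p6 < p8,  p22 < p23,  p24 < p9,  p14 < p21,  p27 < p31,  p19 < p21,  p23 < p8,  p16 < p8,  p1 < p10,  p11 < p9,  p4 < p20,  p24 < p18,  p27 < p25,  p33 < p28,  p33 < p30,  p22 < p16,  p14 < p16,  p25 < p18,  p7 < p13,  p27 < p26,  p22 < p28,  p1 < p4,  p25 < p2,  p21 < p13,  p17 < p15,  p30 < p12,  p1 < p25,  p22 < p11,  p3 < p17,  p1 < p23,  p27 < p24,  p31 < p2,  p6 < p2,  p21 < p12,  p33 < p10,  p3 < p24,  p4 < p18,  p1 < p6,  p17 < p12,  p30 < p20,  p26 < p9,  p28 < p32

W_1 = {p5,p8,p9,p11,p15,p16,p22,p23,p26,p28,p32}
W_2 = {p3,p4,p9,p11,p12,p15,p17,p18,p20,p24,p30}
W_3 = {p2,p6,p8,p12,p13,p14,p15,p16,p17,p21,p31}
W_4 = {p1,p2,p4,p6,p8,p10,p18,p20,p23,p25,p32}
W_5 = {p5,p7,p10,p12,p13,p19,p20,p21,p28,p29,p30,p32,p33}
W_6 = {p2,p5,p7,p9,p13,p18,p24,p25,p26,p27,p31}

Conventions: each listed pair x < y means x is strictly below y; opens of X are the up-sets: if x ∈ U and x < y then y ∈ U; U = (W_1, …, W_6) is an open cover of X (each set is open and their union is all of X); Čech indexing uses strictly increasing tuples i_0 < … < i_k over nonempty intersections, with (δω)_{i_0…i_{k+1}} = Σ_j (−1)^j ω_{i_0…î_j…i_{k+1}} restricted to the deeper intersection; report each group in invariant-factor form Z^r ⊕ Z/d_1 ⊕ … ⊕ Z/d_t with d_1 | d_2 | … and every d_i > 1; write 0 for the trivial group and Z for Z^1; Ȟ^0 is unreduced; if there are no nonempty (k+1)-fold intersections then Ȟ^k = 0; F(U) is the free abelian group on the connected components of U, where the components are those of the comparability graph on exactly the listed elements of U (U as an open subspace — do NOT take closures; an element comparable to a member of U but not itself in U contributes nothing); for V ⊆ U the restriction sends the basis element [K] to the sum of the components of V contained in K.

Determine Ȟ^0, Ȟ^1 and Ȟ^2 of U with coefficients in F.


Ȟ^0 ≅ Z,  Ȟ^1 ≅ 0,  Ȟ^2 ≅ Z/2

nerve of the cover:
  W12={p9,p11,p15} W13={p8,p15,p16} W14={p8,p23,p32} W15={p5,p28,p32} W16={p5,p9,p26} W23={p12,p15,p17} W24={p4,p18,p20} W25={p12,p20,p30} W26={p9,p18,p24} W34={p2,p6,p8} W35={p12,p13,p21} W36={p2,p13,p31} W45={p10,p20,p32} W46={p2,p18,p25} W56={p5,p7,p13}
  W123={p15} W126={p9} W134={p8} W145={p32} W156={p5} W235={p12} W245={p20} W246={p18} W346={p2} W356={p13}
components per intersection:
  W1: {p5,p8,p9,p11,p15,p16,p22,p23,p26,p28,p32}
  W2: {p3,p4,p9,p11,p12,p15,p17,p18,p20,p24,p30}
  W3: {p2,p6,p8,p12,p13,p14,p15,p16,p17,p21,p31}
  W4: {p1,p2,p4,p6,p8,p10,p18,p20,p23,p25,p32}
  W5: {p5,p7,p10,p12,p13,p19,p20,p21,p28,p29,p30,p32,p33}
  W6: {p2,p5,p7,p9,p13,p18,p24,p25,p26,p27,p31}
  W12: {p9,p11,p15}
  W13: {p8,p15,p16}
  W14: {p8,p23,p32}
  W15: {p5,p28,p32}
  W16: {p5,p9,p26}
  W23: {p12,p15,p17}
  W24: {p4,p18,p20}
  W25: {p12,p20,p30}
  W26: {p9,p18,p24}
  W34: {p2,p6,p8}
  W35: {p12,p13,p21}
  W36: {p2,p13,p31}
  W45: {p10,p20,p32}
  W46: {p2,p18,p25}
  W56: {p5,p7,p13}
  W123: {p15}
  W126: {p9}
  W134: {p8}
  W145: {p32}
  W156: {p5}
  W235: {p12}
  W245: {p20}
  W246: {p18}
  W346: {p2}
  W356: {p13}
C dims 6,15,10; δ0: rk 5, SNF 1^5; δ1: rk 10, SNF 1^9·2
Ȟ^0 = (6 − 5) − 0 = 1, so Ȟ^0 ≅ Z
Ȟ^1 = (15 − 10) − 5 = 0, so Ȟ^1 ≅ 0
Ȟ^2 = (10 − 0) − 10 = 0 plus torsion [2], so Ȟ^2 ≅ Z/2


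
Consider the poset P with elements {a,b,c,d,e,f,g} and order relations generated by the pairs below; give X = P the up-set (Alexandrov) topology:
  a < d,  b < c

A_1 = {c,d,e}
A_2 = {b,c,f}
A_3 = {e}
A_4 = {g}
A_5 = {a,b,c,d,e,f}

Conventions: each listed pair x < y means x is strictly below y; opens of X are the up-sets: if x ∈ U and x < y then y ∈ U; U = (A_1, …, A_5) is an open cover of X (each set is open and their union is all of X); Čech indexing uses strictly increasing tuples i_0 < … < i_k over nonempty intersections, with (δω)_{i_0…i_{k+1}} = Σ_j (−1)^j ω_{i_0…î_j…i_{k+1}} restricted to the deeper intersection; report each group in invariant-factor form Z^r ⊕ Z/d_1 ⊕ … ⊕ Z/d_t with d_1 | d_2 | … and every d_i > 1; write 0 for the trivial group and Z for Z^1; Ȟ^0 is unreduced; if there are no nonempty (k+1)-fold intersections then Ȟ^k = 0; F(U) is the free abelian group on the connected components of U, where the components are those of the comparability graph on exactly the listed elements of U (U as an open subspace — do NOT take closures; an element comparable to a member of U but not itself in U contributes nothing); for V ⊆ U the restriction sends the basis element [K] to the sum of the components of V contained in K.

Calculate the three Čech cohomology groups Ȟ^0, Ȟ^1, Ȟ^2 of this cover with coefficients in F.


Ȟ^0(U;F) ≅ Z^5; Ȟ^1(U;F) ≅ 0; Ȟ^2(U;F) ≅ 0

nonempty overlaps:
  A12={c} A13={e} A15={c,d,e} A25={b,c,f} A35={e}
  A125={c} A135={e}
components per intersection:
  A1: {c} {d} {e}
  A2: {b,c} {f}
  A3: {e}
  A4: {g}
  A5: {a,d} {b,c} {e} {f}
  A12: {c}
  A13: {e}
  A15: {c} {d} {e}
  A25: {b,c} {f}
  A35: {e}
  A125: {c}
  A135: {e}
C dims 11,8,2; δ0: rk 6, SNF 1^6; δ1: rk 2, SNF 1^2
degree 0: 11−6−0 = 5 → Ȟ^0 ≅ Z^5
degree 1: 8−2−6 = 0 → Ȟ^1 ≅ 0
degree 2: 2−0−2 = 0 → Ȟ^2 ≅ 0


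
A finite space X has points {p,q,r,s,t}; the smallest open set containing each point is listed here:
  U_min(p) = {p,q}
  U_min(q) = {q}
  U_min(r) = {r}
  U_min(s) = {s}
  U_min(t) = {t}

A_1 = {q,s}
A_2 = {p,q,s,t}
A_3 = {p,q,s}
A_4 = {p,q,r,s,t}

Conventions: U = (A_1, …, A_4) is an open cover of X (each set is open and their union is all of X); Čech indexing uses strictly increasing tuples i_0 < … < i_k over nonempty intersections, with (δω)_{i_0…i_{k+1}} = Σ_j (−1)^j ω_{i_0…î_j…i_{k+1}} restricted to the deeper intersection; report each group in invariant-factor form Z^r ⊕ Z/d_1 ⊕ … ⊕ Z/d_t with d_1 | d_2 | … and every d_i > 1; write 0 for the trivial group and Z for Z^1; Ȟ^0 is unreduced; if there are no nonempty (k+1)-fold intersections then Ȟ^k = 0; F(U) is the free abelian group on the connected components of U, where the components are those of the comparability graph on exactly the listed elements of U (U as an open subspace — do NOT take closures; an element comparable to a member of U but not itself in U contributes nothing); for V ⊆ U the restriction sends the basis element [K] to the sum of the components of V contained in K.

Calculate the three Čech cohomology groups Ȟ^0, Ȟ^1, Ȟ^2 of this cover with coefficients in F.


nerve of the cover:
  A12={q,s} A13={q,s} A14={q,s} A23={p,q,s} A24={p,q,s,t} A34={p,q,s}
  A123={q,s} A124={q,s} A134={q,s} A234={p,q,s}
  A1234={q,s}
components per intersection:
  A1: {q} {s}
  A2: {p,q} {s} {t}
  A3: {p,q} {s}
  A4: {p,q} {r} {s} {t}
  A12: {q} {s}
  A13: {q} {s}
  A14: {q} {s}
  A23: {p,q} {s}
  A24: {p,q} {s} {t}
  A34: {p,q} {s}
  A123: {q} {s}
  A124: {q} {s}
  A134: {q} {s}
  A234: {p,q} {s}
  A1234: {q} {s}
C dims 11,13,8,2; δ0: rk 7, SNF 1^7; δ1: rk 6, SNF 1^6; δ2: rk 2, SNF 1^2
Ȟ^0 = (11 − 7) − 0 = 4, so Ȟ^0 ≅ Z^4
Ȟ^1 = (13 − 6) − 7 = 0, so Ȟ^1 ≅ 0
Ȟ^2 = (8 − 2) − 6 = 0, so Ȟ^2 ≅ 0

Ȟ^0 = Z^4; Ȟ^1 = 0; Ȟ^2 = 0


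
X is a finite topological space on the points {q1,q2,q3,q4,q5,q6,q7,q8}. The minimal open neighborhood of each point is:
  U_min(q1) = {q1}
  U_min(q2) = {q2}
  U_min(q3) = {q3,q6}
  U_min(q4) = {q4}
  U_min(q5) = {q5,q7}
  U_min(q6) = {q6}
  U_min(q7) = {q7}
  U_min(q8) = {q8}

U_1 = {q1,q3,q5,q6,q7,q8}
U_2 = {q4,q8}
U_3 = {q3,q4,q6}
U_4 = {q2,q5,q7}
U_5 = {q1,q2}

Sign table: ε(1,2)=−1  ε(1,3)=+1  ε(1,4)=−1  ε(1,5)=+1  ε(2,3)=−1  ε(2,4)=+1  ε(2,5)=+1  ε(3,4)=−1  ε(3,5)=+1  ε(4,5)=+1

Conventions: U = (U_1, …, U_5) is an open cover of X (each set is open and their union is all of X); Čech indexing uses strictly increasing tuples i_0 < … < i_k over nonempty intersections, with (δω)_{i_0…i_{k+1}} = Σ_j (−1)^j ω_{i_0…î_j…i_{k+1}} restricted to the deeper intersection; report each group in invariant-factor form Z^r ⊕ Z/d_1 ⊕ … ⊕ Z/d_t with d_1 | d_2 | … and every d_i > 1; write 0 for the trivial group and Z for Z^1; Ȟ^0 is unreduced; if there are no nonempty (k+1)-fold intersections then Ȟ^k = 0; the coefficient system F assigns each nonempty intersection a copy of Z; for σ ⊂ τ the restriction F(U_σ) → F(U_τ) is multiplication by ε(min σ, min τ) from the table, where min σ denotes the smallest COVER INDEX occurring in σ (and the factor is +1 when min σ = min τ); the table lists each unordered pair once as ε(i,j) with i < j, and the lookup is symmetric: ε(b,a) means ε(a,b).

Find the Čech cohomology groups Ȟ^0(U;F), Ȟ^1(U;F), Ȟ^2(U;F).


Ȟ^0 ≅ 0,  Ȟ^1 ≅ Z ⊕ Z/2,  Ȟ^2 ≅ 0

intersection data:
  U12={q8} U13={q3,q6} U14={q5,q7} U15={q1} U23={q4} U45={q2}
C dims 5,6; δ0: rk 5, SNF 1^4·2
Ȟ^0 = (5 − 5) − 0 = 0, so Ȟ^0 ≅ 0
Ȟ^1 = (6 − 0) − 5 = 1 plus torsion [2], so Ȟ^1 ≅ Z ⊕ Z/2
Ȟ^2 = (0 − 0) − 0 = 0, so Ȟ^2 ≅ 0


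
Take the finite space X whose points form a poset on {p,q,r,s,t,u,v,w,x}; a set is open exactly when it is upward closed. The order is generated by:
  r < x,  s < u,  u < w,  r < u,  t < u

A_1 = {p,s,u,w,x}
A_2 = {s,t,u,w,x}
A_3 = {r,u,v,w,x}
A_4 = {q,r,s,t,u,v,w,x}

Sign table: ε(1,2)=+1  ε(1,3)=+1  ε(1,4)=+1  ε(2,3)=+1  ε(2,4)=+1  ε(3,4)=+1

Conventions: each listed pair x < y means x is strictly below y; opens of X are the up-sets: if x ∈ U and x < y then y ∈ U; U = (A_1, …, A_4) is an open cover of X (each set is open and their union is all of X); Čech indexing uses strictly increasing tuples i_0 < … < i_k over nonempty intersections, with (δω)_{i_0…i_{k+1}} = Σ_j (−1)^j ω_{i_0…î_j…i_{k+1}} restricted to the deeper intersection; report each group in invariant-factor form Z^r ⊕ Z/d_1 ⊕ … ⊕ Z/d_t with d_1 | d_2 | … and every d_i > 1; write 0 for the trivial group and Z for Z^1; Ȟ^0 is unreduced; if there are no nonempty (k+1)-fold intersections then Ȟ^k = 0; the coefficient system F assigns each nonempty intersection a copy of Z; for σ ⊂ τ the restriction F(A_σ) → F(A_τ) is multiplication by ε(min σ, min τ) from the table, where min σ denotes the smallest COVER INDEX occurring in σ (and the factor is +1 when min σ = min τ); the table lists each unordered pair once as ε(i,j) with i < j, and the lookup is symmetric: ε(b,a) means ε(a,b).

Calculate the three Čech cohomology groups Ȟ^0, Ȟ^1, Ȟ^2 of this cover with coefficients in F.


intersection data:
  A12={s,u,w,x} A13={u,w,x} A14={s,u,w,x} A23={u,w,x} A24={s,t,u,w,x} A34={r,u,v,w,x}
  A123={u,w,x} A124={s,u,w,x} A134={u,w,x} A234={u,w,x}
  A1234={u,w,x}
C dims 4,6,4,1; δ0: rk 3, SNF 1^3; δ1: rk 3, SNF 1^3; δ2: rk 1, SNF 1^1
Ȟ^0 = (4 − 3) − 0 = 1, so Ȟ^0 ≅ Z
Ȟ^1 = (6 − 3) − 3 = 0, so Ȟ^1 ≅ 0
Ȟ^2 = (4 − 1) − 3 = 0, so Ȟ^2 ≅ 0

Ȟ^0 ≅ Z; Ȟ^1 ≅ 0; Ȟ^2 ≅ 0


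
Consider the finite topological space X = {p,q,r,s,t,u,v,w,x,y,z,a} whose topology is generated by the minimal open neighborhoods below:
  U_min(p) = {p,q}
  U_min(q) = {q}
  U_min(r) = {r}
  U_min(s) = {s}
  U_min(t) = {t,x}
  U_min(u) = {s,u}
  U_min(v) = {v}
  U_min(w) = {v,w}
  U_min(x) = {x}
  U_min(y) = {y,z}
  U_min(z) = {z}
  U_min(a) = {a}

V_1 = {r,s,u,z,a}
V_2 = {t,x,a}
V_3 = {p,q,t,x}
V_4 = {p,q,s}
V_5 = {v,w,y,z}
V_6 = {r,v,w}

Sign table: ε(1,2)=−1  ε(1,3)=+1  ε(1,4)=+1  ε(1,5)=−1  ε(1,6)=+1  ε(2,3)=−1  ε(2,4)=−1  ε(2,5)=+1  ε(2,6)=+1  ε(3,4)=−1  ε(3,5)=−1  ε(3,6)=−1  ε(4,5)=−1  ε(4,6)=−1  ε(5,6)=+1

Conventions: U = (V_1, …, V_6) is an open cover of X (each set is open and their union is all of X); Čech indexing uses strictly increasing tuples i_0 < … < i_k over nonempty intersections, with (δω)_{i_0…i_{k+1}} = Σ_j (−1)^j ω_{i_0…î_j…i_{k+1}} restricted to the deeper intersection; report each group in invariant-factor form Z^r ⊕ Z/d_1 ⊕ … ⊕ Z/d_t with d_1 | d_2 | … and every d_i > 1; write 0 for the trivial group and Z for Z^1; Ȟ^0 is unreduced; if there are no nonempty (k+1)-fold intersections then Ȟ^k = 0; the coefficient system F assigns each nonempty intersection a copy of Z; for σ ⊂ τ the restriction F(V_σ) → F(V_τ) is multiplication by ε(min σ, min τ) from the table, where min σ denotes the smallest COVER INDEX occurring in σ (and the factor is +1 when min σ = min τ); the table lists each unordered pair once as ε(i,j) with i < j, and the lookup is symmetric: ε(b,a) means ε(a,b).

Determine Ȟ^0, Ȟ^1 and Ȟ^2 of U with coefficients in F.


nerve simplices:
  V12={a} V14={s} V15={z} V16={r} V23={t,x} V34={p,q} V56={v,w}
C dims 6,7; δ0: rk 6, SNF 1^5·2
degree 0: 6−6−0 = 0 → Ȟ^0 ≅ 0
degree 1: 7−0−6 = 1 plus torsion [2] → Ȟ^1 ≅ Z ⊕ Z/2
degree 2: 0−0−0 = 0 → Ȟ^2 ≅ 0

Ȟ^0(U;F) ≅ 0; Ȟ^1(U;F) ≅ Z ⊕ Z/2; Ȟ^2(U;F) ≅ 0


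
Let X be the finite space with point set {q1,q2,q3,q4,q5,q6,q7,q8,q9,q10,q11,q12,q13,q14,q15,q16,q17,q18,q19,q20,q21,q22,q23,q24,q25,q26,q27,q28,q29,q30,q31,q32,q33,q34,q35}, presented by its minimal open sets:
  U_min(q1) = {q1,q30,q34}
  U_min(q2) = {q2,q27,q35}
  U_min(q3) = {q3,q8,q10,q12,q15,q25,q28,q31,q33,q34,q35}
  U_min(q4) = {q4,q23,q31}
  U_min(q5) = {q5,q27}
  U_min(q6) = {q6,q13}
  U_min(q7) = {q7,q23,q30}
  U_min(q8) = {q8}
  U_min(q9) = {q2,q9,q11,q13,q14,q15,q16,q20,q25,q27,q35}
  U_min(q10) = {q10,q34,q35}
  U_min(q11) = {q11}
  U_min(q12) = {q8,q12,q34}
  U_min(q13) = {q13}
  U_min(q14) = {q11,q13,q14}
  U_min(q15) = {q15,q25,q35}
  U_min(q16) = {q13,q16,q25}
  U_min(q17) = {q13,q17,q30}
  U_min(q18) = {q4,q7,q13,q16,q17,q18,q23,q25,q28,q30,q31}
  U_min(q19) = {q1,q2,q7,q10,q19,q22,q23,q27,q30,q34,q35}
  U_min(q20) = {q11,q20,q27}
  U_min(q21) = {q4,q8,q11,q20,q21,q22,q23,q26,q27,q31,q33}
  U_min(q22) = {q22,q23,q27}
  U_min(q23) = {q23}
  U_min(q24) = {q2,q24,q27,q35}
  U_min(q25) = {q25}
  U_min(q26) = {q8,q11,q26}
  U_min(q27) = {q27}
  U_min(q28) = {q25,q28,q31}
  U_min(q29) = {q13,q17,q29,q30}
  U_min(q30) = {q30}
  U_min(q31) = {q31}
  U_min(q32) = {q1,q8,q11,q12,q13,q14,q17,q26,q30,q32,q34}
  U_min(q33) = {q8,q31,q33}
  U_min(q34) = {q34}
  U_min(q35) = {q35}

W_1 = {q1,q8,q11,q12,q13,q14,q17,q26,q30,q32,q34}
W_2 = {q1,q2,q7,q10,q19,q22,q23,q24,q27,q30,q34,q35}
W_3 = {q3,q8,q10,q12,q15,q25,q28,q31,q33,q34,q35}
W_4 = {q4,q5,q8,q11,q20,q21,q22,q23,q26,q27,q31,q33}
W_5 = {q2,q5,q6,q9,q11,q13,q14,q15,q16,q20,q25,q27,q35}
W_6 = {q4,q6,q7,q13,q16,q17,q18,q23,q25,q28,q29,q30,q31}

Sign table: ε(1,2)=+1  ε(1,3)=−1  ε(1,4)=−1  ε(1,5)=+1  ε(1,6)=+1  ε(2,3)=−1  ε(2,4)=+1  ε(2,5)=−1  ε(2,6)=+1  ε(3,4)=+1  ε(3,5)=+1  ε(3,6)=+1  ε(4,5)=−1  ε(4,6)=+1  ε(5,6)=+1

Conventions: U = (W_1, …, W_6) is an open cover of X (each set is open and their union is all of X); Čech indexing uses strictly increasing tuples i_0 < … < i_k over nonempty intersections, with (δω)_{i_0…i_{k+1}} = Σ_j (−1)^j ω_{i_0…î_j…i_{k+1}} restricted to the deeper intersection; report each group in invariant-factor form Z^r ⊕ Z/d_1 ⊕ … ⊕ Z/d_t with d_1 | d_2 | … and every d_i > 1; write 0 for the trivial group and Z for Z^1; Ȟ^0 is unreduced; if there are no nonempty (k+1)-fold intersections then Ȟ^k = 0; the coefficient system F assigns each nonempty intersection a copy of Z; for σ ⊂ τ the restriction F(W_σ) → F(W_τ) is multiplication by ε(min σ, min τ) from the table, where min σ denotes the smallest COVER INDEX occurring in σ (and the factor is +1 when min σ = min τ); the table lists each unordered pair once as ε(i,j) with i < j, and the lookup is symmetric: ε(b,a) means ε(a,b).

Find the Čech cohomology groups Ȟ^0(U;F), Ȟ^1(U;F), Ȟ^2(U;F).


nerve of the cover:
  W12={q1,q30,q34} W13={q8,q12,q34} W14={q8,q11,q26} W15={q11,q13,q14} W16={q13,q17,q30} W23={q10,q34,q35} W24={q22,q23,q27} W25={q2,q27,q35} W26={q7,q23,q30} W34={q8,q31,q33} W35={q15,q25,q35} W36={q25,q28,q31} W45={q5,q11,q20,q27} W46={q4,q23,q31} W56={q6,q13,q16,q25}
  W123={q34} W126={q30} W134={q8} W145={q11} W156={q13} W235={q35} W245={q27} W246={q23} W346={q31} W356={q25}
C dims 6,15,10; δ0: rk 6, SNF 1^5·2; δ1: rk 9, SNF 1^9
Ȟ^0 = (6 − 6) − 0 = 0, so Ȟ^0 ≅ 0
Ȟ^1 = (15 − 9) − 6 = 0 plus torsion [2], so Ȟ^1 ≅ Z/2
Ȟ^2 = (10 − 0) − 9 = 1, so Ȟ^2 ≅ Z

Ȟ^0 = 0, Ȟ^1 = Z/2, Ȟ^2 = Z


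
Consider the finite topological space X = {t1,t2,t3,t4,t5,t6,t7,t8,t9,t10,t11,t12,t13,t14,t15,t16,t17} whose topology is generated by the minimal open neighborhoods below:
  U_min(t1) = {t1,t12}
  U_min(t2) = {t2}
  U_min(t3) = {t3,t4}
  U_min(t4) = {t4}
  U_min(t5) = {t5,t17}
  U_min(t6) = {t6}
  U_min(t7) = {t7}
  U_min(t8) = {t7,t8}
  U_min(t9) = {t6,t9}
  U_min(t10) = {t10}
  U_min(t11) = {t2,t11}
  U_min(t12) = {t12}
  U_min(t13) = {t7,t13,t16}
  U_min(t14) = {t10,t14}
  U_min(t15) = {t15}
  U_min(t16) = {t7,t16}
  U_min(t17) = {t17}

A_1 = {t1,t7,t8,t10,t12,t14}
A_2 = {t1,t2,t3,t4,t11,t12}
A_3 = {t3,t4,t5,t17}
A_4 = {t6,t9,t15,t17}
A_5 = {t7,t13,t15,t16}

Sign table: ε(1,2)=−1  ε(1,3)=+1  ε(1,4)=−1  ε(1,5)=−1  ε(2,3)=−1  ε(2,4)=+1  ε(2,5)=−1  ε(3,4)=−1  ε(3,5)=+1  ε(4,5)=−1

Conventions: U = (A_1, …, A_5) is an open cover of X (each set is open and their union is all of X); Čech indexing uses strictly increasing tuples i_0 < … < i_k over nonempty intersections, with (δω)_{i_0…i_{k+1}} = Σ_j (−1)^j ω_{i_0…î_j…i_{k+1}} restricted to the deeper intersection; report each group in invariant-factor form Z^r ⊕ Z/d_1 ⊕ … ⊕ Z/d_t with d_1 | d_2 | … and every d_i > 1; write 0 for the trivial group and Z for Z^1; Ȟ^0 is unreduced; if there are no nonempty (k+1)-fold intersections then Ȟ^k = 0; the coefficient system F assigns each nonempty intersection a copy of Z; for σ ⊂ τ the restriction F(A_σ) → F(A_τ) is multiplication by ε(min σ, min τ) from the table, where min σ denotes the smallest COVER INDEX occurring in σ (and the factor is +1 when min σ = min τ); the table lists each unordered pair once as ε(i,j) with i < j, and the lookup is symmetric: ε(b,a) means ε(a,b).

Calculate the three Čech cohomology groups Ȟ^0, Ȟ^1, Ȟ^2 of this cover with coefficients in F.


Ȟ^0 ≅ 0; Ȟ^1 ≅ Z/2; Ȟ^2 ≅ 0

cover nerve:
  A12={t1,t12} A15={t7} A23={t3,t4} A34={t17} A45={t15}
C dims 5,5; δ0: rk 5, SNF 1^4·2
Ȟ^0: (5−5)−0=0 ⇒ 0
Ȟ^1: (5−0)−5=0 plus torsion [2] ⇒ Z/2
Ȟ^2: (0−0)−0=0 ⇒ 0
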